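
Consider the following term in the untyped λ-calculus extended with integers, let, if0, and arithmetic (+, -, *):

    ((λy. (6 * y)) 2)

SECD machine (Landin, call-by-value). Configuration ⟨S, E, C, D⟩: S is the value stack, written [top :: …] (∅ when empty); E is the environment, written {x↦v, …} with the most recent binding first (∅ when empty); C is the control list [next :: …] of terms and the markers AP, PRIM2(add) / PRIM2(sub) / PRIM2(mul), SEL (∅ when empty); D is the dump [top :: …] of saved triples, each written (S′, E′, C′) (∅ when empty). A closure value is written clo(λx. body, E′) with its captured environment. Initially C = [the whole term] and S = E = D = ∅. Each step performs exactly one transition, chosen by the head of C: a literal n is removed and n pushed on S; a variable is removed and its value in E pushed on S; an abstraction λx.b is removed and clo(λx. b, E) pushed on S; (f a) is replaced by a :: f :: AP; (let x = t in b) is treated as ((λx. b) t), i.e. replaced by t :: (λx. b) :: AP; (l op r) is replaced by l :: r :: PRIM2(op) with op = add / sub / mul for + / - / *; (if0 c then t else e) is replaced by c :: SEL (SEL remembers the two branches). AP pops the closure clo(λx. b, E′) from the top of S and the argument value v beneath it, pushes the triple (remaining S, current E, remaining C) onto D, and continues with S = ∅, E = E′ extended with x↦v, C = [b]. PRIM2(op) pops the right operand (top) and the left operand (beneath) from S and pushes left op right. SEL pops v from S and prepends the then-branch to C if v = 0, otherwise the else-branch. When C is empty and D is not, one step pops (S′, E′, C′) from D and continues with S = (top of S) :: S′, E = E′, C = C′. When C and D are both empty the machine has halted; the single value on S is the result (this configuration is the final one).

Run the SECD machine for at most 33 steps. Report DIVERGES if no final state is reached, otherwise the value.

Answer: 12

Machine steps:
t=0: [S=∅ | E=∅ | C=[((λy. (6 * y)) 2)] | D=∅]
t=1: [S=∅ | E=∅ | C=[2 :: (λy. (6 * y)) :: AP] | D=∅]
t=2: [S=[2] | E=∅ | C=[(λy. (6 * y)) :: AP] | D=∅]
t=3: [S=[clo(λy. (6 * y), ∅) :: 2] | E=∅ | C=[AP] | D=∅]
t=4: [S=∅ | E={y↦2} | C=[(6 * y)] | D=[(∅, ∅, ∅)]]
t=5: [S=∅ | E={y↦2} | C=[6 :: y :: PRIM2(mul)] | D=[(∅, ∅, ∅)]]
t=6: [S=[6] | E={y↦2} | C=[y :: PRIM2(mul)] | D=[(∅, ∅, ∅)]]
t=7: [S=[2 :: 6] | E={y↦2} | C=[PRIM2(mul)] | D=[(∅, ∅, ∅)]]
t=8: [S=[12] | E={y↦2} | C=∅ | D=[(∅, ∅, ∅)]]
t=9: [S=[12] | E=∅ | C=∅ | D=∅]
→ final value 12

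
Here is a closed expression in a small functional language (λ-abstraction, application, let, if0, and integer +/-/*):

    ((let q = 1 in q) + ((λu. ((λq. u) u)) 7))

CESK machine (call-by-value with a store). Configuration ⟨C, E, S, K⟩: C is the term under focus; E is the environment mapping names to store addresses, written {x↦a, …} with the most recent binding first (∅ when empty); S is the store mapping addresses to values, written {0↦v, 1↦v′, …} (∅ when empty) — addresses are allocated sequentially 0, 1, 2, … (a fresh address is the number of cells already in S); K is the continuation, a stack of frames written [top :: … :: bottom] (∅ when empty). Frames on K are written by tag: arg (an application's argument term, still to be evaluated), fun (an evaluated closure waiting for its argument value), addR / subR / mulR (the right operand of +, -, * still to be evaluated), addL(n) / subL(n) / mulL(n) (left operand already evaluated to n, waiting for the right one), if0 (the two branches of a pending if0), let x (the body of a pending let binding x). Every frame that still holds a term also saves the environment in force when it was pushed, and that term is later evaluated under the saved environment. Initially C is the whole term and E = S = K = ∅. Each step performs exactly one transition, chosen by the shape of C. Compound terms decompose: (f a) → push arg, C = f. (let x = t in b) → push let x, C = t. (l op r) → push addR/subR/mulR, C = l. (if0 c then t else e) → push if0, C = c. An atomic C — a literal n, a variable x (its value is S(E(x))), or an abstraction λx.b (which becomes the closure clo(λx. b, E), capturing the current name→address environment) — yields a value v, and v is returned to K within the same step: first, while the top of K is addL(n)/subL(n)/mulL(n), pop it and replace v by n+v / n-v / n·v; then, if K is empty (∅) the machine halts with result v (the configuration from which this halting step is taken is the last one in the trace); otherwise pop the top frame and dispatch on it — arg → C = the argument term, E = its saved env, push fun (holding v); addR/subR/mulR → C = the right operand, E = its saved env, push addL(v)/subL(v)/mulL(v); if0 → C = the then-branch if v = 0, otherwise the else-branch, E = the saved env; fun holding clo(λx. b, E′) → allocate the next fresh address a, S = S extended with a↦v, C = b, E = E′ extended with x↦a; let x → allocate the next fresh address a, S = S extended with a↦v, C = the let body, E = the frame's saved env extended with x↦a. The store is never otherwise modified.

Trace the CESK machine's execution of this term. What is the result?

Answer: 8

Derivation:
t=0: [C=((let q = 1 in q) + ((λu. ((λq. u) u)) 7)) | E=∅ | S=∅ | K=∅]
t=1: [C=(let q = 1 in q) | E=∅ | S=∅ | K=[addR]]
t=2: [C=1 | E=∅ | S=∅ | K=[let q :: addR]]
t=3: [C=q | E={q↦0} | S={0↦1} | K=[addR]]
t=4: [C=((λu. ((λq. u) u)) 7) | E=∅ | S={0↦1} | K=[addL(1)]]
t=5: [C=(λu. ((λq. u) u)) | E=∅ | S={0↦1} | K=[arg :: addL(1)]]
t=6: [C=7 | E=∅ | S={0↦1} | K=[fun :: addL(1)]]
t=7: [C=((λq. u) u) | E={u↦1} | S={0↦1, 1↦7} | K=[addL(1)]]
t=8: [C=(λq. u) | E={u↦1} | S={0↦1, 1↦7} | K=[arg :: addL(1)]]
t=9: [C=u | E={u↦1} | S={0↦1, 1↦7} | K=[fun :: addL(1)]]
t=10: [C=u | E={q↦2, u↦1} | S={0↦1, 1↦7, 2↦7} | K=[addL(1)]]
→ final value 8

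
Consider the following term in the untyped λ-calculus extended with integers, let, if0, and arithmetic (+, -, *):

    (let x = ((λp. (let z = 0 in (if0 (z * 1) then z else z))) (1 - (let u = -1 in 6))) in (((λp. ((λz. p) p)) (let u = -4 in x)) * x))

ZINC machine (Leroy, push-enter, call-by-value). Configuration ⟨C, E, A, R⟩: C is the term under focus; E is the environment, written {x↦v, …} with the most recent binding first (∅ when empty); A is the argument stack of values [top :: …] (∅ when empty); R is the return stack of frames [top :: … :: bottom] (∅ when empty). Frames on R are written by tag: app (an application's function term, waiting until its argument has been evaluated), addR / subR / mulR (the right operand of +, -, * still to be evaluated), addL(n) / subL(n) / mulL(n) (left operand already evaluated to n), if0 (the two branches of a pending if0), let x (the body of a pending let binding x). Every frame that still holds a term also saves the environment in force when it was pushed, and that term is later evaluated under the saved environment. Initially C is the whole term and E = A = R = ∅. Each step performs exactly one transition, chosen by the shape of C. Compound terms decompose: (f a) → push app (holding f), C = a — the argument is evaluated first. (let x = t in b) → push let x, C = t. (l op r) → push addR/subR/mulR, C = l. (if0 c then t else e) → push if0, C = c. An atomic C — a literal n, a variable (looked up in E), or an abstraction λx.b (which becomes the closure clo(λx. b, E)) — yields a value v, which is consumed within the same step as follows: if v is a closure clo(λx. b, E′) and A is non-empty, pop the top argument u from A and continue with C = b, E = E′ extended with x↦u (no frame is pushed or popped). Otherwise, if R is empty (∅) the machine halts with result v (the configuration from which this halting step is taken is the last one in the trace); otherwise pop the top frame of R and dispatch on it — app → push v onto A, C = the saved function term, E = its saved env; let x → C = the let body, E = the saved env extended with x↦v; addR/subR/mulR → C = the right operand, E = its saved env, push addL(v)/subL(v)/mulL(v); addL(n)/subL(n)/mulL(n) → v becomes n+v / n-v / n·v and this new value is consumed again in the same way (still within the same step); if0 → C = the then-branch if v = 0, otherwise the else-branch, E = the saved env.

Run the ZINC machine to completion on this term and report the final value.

[0] <C=(let x = ((λp. (let z = 0 in (if0 (z * 1) then z else z))) (1 - (let u = -1 in 6))) in (((λp. ((λz. p) p)) (let u = -4 in x)) * x)), E=∅, A=∅, R=∅>
[1] <C=((λp. (let z = 0 in (if0 (z * 1) then z else z))) (1 - (let u = -1 in 6))), E=∅, A=∅, R=[let x]>
[2] <C=(1 - (let u = -1 in 6)), E=∅, A=∅, R=[app :: let x]>
[3] <C=1, E=∅, A=∅, R=[subR :: app :: let x]>
[4] <C=(let u = -1 in 6), E=∅, A=∅, R=[subL(1) :: app :: let x]>
[5] <C=-1, E=∅, A=∅, R=[let u :: subL(1) :: app :: let x]>
[6] <C=6, E={u↦-1}, A=∅, R=[subL(1) :: app :: let x]>
[7] <C=(λp. (let z = 0 in (if0 (z * 1) then z else z))), E=∅, A=[-5], R=[let x]>
[8] <C=(let z = 0 in (if0 (z * 1) then z else z)), E={p↦-5}, A=∅, R=[let x]>
[9] <C=0, E={p↦-5}, A=∅, R=[let z :: let x]>
[10] <C=(if0 (z * 1) then z else z), E={z↦0, p↦-5}, A=∅, R=[let x]>
[11] <C=(z * 1), E={z↦0, p↦-5}, A=∅, R=[if0 :: let x]>
[12] <C=z, E={z↦0, p↦-5}, A=∅, R=[mulR :: if0 :: let x]>
[13] <C=1, E={z↦0, p↦-5}, A=∅, R=[mulL(0) :: if0 :: let x]>
[14] <C=z, E={z↦0, p↦-5}, A=∅, R=[let x]>
[15] <C=(((λp. ((λz. p) p)) (let u = -4 in x)) * x), E={x↦0}, A=∅, R=∅>
[16] <C=((λp. ((λz. p) p)) (let u = -4 in x)), E={x↦0}, A=∅, R=[mulR]>
[17] <C=(let u = -4 in x), E={x↦0}, A=∅, R=[app :: mulR]>
[18] <C=-4, E={x↦0}, A=∅, R=[let u :: app :: mulR]>
[19] <C=x, E={u↦-4, x↦0}, A=∅, R=[app :: mulR]>
[20] <C=(λp. ((λz. p) p)), E={x↦0}, A=[0], R=[mulR]>
[21] <C=((λz. p) p), E={p↦0, x↦0}, A=∅, R=[mulR]>
[22] <C=p, E={p↦0, x↦0}, A=∅, R=[app :: mulR]>
[23] <C=(λz. p), E={p↦0, x↦0}, A=[0], R=[mulR]>
[24] <C=p, E={z↦0, p↦0, x↦0}, A=∅, R=[mulR]>
[25] <C=x, E={x↦0}, A=∅, R=[mulL(0)]>
→ final value 0

Answer: 0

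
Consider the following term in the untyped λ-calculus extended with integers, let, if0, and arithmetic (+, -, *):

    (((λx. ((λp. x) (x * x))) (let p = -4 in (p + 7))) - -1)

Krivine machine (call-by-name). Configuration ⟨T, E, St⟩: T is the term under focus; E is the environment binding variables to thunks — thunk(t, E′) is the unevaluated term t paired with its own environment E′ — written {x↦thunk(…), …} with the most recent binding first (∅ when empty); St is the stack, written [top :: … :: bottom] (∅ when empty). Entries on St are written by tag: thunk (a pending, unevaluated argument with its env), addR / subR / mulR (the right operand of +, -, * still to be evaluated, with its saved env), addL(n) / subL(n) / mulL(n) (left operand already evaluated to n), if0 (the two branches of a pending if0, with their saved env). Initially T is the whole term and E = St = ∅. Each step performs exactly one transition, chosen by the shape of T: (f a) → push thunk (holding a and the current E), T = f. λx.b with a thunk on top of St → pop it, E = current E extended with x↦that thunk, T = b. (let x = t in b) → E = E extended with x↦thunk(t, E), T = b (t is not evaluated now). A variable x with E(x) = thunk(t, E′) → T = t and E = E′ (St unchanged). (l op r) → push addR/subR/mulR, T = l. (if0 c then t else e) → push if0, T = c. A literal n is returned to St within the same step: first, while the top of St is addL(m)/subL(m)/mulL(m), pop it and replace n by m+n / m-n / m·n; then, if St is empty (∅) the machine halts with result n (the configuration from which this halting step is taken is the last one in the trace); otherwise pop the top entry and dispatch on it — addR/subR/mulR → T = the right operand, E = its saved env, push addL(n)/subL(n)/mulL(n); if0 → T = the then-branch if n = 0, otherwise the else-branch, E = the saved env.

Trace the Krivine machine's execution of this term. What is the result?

t=0: <T=(((λx. ((λp. x) (x * x))) (let p = -4 in (p + 7))) - -1), E=∅, St=∅>
t=1: <T=((λx. ((λp. x) (x * x))) (let p = -4 in (p + 7))), E=∅, St=[subR]>
t=2: <T=(λx. ((λp. x) (x * x))), E=∅, St=[thunk :: subR]>
t=3: <T=((λp. x) (x * x)), E={x↦thunk((let p = -4 in (p + 7)), ∅)}, St=[subR]>
t=4: <T=(λp. x), E={x↦thunk((let p = -4 in (p + 7)), ∅)}, St=[thunk :: subR]>
t=5: <T=x, E={p↦thunk((x * x), {x↦thunk((let p = -4 in (p + 7)), ∅)}), x↦thunk((let p = -4 in (p + 7)), ∅)}, St=[subR]>
t=6: <T=(let p = -4 in (p + 7)), E=∅, St=[subR]>
t=7: <T=(p + 7), E={p↦thunk(-4, ∅)}, St=[subR]>
t=8: <T=p, E={p↦thunk(-4, ∅)}, St=[addR :: subR]>
t=9: <T=-4, E=∅, St=[addR :: subR]>
t=10: <T=7, E={p↦thunk(-4, ∅)}, St=[addL(-4) :: subR]>
t=11: <T=-1, E=∅, St=[subL(3)]>
→ final value 4

Answer: 4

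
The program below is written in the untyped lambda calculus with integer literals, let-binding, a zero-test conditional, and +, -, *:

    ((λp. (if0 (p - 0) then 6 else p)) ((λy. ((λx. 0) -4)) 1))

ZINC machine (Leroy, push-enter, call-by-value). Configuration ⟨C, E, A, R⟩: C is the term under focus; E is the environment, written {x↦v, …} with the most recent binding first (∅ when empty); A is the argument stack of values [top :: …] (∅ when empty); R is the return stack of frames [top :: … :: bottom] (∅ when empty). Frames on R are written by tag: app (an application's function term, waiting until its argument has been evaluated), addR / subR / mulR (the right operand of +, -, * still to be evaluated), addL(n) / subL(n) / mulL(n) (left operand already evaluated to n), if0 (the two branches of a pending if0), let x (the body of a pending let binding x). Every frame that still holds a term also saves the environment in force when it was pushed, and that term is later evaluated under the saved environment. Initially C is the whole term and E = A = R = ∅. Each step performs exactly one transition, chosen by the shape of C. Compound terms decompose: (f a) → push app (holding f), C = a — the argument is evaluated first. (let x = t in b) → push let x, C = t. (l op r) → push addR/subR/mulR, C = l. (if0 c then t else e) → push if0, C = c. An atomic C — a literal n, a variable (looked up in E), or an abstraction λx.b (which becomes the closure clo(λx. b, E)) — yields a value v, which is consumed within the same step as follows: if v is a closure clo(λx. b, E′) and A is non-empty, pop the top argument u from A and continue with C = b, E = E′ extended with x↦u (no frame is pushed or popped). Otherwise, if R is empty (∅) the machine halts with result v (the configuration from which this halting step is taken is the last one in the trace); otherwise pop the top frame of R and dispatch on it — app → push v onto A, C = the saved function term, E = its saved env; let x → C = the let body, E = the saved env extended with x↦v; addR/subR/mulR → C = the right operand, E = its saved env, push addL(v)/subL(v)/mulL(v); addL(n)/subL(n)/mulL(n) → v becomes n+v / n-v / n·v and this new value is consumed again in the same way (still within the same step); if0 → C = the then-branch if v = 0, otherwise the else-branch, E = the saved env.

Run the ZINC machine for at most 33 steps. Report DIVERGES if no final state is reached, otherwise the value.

Answer: 6

Execution trace:
[0] [C=((λp. (if0 (p - 0) then 6 else p)) ((λy. ((λx. 0) -4)) 1)) | E=∅ | A=∅ | R=∅]
[1] [C=((λy. ((λx. 0) -4)) 1) | E=∅ | A=∅ | R=[app]]
[2] [C=1 | E=∅ | A=∅ | R=[app :: app]]
[3] [C=(λy. ((λx. 0) -4)) | E=∅ | A=[1] | R=[app]]
[4] [C=((λx. 0) -4) | E={y↦1} | A=∅ | R=[app]]
[5] [C=-4 | E={y↦1} | A=∅ | R=[app :: app]]
[6] [C=(λx. 0) | E={y↦1} | A=[-4] | R=[app]]
[7] [C=0 | E={x↦-4, y↦1} | A=∅ | R=[app]]
[8] [C=(λp. (if0 (p - 0) then 6 else p)) | E=∅ | A=[0] | R=∅]
[9] [C=(if0 (p - 0) then 6 else p) | E={p↦0} | A=∅ | R=∅]
[10] [C=(p - 0) | E={p↦0} | A=∅ | R=[if0]]
[11] [C=p | E={p↦0} | A=∅ | R=[subR :: if0]]
[12] [C=0 | E={p↦0} | A=∅ | R=[subL(0) :: if0]]
[13] [C=6 | E={p↦0} | A=∅ | R=∅]
→ final value 6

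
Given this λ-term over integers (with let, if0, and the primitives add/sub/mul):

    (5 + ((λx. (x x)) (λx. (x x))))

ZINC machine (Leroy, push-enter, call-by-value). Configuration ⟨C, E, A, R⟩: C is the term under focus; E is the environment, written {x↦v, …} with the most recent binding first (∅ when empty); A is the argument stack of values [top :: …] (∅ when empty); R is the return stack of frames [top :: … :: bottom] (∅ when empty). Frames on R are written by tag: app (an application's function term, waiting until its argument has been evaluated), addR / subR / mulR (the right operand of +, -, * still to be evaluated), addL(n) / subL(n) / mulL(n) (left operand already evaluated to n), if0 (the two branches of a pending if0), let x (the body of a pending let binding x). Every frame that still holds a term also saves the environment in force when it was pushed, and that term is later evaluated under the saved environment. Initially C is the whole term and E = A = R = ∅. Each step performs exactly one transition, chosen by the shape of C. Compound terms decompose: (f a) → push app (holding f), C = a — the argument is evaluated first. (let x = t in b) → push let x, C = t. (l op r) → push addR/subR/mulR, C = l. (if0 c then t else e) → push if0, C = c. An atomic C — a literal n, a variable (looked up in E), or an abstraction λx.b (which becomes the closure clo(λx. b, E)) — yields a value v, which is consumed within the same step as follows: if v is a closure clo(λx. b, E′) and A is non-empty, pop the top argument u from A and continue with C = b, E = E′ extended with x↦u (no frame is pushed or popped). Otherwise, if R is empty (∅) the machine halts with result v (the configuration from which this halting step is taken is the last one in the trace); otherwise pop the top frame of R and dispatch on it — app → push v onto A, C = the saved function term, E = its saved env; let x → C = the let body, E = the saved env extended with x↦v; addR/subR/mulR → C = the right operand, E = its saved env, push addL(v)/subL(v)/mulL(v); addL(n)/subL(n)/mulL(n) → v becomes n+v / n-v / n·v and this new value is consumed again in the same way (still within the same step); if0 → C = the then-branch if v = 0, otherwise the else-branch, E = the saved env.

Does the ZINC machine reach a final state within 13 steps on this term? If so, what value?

Answer: DIVERGES (no final state within 13 steps)

Derivation:
0. ⟨C=(5 + ((λx. (x x)) (λx. (x x)))); E=∅; A=∅; R=∅⟩
1. ⟨C=5; E=∅; A=∅; R=[addR]⟩
2. ⟨C=((λx. (x x)) (λx. (x x))); E=∅; A=∅; R=[addL(5)]⟩
3. ⟨C=(λx. (x x)); E=∅; A=∅; R=[app :: addL(5)]⟩
4. ⟨C=(λx. (x x)); E=∅; A=[clo(λx. (x x), ∅)]; R=[addL(5)]⟩
5. ⟨C=(x x); E={x↦clo(λx. (x x), ∅)}; A=∅; R=[addL(5)]⟩
6. ⟨C=x; E={x↦clo(λx. (x x), ∅)}; A=∅; R=[app :: addL(5)]⟩
7. ⟨C=x; E={x↦clo(λx. (x x), ∅)}; A=[clo(λx. (x x), ∅)]; R=[addL(5)]⟩
… configuration repeats with period 3 (steps 5–7 recur indefinitely) …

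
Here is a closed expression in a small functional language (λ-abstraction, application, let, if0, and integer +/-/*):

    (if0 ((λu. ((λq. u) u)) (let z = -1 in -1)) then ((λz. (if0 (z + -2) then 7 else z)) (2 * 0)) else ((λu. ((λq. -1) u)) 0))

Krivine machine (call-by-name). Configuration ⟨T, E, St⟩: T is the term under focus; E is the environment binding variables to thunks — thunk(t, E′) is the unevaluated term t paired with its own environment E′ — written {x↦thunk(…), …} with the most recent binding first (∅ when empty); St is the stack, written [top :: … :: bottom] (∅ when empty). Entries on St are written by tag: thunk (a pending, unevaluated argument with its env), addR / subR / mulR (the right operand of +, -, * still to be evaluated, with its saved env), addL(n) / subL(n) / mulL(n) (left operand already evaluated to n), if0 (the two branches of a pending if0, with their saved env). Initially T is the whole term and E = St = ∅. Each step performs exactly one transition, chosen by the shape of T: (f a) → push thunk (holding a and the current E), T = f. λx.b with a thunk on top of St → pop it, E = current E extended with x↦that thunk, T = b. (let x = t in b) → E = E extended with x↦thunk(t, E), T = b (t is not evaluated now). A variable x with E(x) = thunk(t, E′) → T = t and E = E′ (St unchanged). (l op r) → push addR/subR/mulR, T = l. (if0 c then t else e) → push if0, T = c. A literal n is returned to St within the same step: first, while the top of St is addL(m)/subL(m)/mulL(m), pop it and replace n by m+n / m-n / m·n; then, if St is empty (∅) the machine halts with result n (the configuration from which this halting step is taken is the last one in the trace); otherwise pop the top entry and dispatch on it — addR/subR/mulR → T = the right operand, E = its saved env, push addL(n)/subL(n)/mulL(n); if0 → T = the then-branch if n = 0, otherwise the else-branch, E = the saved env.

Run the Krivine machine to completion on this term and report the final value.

t=0: <T=(if0 ((λu. ((λq. u) u)) (let z = -1 in -1)) then ((λz. (if0 (z + -2) then 7 else z)) (2 * 0)) else ((λu. ((λq. -1) u)) 0)), E=∅, St=∅>
t=1: <T=((λu. ((λq. u) u)) (let z = -1 in -1)), E=∅, St=[if0]>
t=2: <T=(λu. ((λq. u) u)), E=∅, St=[thunk :: if0]>
t=3: <T=((λq. u) u), E={u↦thunk((let z = -1 in -1), ∅)}, St=[if0]>
t=4: <T=(λq. u), E={u↦thunk((let z = -1 in -1), ∅)}, St=[thunk :: if0]>
t=5: <T=u, E={q↦thunk(u, {u↦thunk((let z = -1 in -1), ∅)}), u↦thunk((let z = -1 in -1), ∅)}, St=[if0]>
t=6: <T=(let z = -1 in -1), E=∅, St=[if0]>
t=7: <T=-1, E={z↦thunk(-1, ∅)}, St=[if0]>
t=8: <T=((λu. ((λq. -1) u)) 0), E=∅, St=∅>
t=9: <T=(λu. ((λq. -1) u)), E=∅, St=[thunk]>
t=10: <T=((λq. -1) u), E={u↦thunk(0, ∅)}, St=∅>
t=11: <T=(λq. -1), E={u↦thunk(0, ∅)}, St=[thunk]>
t=12: <T=-1, E={q↦thunk(u, {u↦thunk(0, ∅)}), u↦thunk(0, ∅)}, St=∅>
→ final value -1

Answer: -1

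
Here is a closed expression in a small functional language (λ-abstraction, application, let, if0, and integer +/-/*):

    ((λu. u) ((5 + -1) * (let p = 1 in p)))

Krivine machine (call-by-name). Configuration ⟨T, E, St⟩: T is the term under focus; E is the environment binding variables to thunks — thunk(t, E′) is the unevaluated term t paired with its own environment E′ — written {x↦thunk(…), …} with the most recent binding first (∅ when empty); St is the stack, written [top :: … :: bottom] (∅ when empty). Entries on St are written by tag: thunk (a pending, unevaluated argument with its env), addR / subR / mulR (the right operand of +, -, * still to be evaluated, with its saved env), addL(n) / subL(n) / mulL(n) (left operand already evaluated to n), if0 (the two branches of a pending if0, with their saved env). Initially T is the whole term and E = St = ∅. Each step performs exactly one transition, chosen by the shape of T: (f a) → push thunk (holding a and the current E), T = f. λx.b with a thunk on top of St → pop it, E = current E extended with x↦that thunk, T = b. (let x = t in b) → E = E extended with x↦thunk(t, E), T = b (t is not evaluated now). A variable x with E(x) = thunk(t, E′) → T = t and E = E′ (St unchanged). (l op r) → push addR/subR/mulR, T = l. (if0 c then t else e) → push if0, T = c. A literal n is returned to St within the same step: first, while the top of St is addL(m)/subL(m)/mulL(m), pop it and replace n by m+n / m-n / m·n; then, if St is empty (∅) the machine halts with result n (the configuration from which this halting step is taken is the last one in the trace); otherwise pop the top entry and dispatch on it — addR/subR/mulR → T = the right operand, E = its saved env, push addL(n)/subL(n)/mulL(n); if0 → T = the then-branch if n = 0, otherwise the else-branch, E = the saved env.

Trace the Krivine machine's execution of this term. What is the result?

0. ⟨T=((λu. u) ((5 + -1) * (let p = 1 in p))); E=∅; St=∅⟩
1. ⟨T=(λu. u); E=∅; St=[thunk]⟩
2. ⟨T=u; E={u↦thunk(((5 + -1) * (let p = 1 in p)), ∅)}; St=∅⟩
3. ⟨T=((5 + -1) * (let p = 1 in p)); E=∅; St=∅⟩
4. ⟨T=(5 + -1); E=∅; St=[mulR]⟩
5. ⟨T=5; E=∅; St=[addR :: mulR]⟩
6. ⟨T=-1; E=∅; St=[addL(5) :: mulR]⟩
7. ⟨T=(let p = 1 in p); E=∅; St=[mulL(4)]⟩
8. ⟨T=p; E={p↦thunk(1, ∅)}; St=[mulL(4)]⟩
9. ⟨T=1; E=∅; St=[mulL(4)]⟩
→ final value 4

Answer: 4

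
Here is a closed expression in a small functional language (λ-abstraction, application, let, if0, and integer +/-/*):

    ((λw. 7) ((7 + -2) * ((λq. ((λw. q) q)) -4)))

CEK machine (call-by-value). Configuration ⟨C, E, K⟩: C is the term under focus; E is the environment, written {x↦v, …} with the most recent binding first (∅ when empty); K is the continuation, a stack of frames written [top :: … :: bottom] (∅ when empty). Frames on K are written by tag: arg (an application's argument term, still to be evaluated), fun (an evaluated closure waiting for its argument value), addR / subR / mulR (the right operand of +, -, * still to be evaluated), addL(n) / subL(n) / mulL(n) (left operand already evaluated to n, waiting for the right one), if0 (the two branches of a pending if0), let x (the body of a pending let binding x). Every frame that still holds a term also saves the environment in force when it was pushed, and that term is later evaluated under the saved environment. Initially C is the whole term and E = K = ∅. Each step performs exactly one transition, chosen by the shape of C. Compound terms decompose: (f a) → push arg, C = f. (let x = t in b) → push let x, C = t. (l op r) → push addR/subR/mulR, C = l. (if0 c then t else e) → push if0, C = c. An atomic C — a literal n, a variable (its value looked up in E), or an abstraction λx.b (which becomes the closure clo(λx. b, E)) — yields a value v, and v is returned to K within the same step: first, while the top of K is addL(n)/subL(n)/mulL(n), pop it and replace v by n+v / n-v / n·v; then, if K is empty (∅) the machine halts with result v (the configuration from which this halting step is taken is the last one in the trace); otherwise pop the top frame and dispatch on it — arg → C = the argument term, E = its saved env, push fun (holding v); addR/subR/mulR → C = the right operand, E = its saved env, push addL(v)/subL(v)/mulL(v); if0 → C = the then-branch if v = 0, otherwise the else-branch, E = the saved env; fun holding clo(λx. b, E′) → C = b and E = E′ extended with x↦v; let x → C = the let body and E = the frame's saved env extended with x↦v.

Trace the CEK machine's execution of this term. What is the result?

t=0: [C=((λw. 7) ((7 + -2) * ((λq. ((λw. q) q)) -4))) | E=∅ | K=∅]
t=1: [C=(λw. 7) | E=∅ | K=[arg]]
t=2: [C=((7 + -2) * ((λq. ((λw. q) q)) -4)) | E=∅ | K=[fun]]
t=3: [C=(7 + -2) | E=∅ | K=[mulR :: fun]]
t=4: [C=7 | E=∅ | K=[addR :: mulR :: fun]]
t=5: [C=-2 | E=∅ | K=[addL(7) :: mulR :: fun]]
t=6: [C=((λq. ((λw. q) q)) -4) | E=∅ | K=[mulL(5) :: fun]]
t=7: [C=(λq. ((λw. q) q)) | E=∅ | K=[arg :: mulL(5) :: fun]]
t=8: [C=-4 | E=∅ | K=[fun :: mulL(5) :: fun]]
t=9: [C=((λw. q) q) | E={q↦-4} | K=[mulL(5) :: fun]]
t=10: [C=(λw. q) | E={q↦-4} | K=[arg :: mulL(5) :: fun]]
t=11: [C=q | E={q↦-4} | K=[fun :: mulL(5) :: fun]]
t=12: [C=q | E={w↦-4, q↦-4} | K=[mulL(5) :: fun]]
t=13: [C=7 | E={w↦-20} | K=∅]
→ final value 7

Answer: 7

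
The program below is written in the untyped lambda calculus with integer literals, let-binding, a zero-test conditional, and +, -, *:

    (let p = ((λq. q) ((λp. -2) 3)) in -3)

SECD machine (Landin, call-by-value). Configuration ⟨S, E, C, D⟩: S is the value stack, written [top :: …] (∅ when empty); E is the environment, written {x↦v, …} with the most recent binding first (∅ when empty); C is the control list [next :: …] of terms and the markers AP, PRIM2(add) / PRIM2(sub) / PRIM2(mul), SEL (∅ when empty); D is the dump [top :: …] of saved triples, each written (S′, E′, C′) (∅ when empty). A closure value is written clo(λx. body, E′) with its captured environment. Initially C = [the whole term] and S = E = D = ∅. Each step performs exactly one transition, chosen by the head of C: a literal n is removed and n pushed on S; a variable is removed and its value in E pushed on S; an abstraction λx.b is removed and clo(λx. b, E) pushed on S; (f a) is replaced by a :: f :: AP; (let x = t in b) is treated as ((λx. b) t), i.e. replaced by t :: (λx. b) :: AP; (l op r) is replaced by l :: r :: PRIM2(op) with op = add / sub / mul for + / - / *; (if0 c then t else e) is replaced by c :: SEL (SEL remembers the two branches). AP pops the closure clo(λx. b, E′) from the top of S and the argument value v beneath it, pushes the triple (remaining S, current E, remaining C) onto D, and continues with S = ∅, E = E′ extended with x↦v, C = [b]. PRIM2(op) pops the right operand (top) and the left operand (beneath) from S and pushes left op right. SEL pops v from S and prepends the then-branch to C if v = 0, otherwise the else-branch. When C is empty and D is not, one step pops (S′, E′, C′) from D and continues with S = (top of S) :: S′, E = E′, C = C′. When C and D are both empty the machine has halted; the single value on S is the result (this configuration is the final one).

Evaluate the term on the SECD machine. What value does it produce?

0. [S=∅ | E=∅ | C=[(let p = ((λq. q) ((λp. -2) 3)) in -3)] | D=∅]
1. [S=∅ | E=∅ | C=[((λq. q) ((λp. -2) 3)) :: (λp. -3) :: AP] | D=∅]
2. [S=∅ | E=∅ | C=[((λp. -2) 3) :: (λq. q) :: AP :: (λp. -3) :: AP] | D=∅]
3. [S=∅ | E=∅ | C=[3 :: (λp. -2) :: AP :: (λq. q) :: AP :: (λp. -3) :: AP] | D=∅]
4. [S=[3] | E=∅ | C=[(λp. -2) :: AP :: (λq. q) :: AP :: (λp. -3) :: AP] | D=∅]
5. [S=[clo(λp. -2, ∅) :: 3] | E=∅ | C=[AP :: (λq. q) :: AP :: (λp. -3) :: AP] | D=∅]
6. [S=∅ | E={p↦3} | C=[-2] | D=[(∅, ∅, [(λq. q) :: AP :: (λp. -3) :: AP])]]
7. [S=[-2] | E={p↦3} | C=∅ | D=[(∅, ∅, [(λq. q) :: AP :: (λp. -3) :: AP])]]
8. [S=[-2] | E=∅ | C=[(λq. q) :: AP :: (λp. -3) :: AP] | D=∅]
9. [S=[clo(λq. q, ∅) :: -2] | E=∅ | C=[AP :: (λp. -3) :: AP] | D=∅]
10. [S=∅ | E={q↦-2} | C=[q] | D=[(∅, ∅, [(λp. -3) :: AP])]]
11. [S=[-2] | E={q↦-2} | C=∅ | D=[(∅, ∅, [(λp. -3) :: AP])]]
12. [S=[-2] | E=∅ | C=[(λp. -3) :: AP] | D=∅]
13. [S=[clo(λp. -3, ∅) :: -2] | E=∅ | C=[AP] | D=∅]
14. [S=∅ | E={p↦-2} | C=[-3] | D=[(∅, ∅, ∅)]]
15. [S=[-3] | E={p↦-2} | C=∅ | D=[(∅, ∅, ∅)]]
16. [S=[-3] | E=∅ | C=∅ | D=∅]
→ final value -3

Answer: -3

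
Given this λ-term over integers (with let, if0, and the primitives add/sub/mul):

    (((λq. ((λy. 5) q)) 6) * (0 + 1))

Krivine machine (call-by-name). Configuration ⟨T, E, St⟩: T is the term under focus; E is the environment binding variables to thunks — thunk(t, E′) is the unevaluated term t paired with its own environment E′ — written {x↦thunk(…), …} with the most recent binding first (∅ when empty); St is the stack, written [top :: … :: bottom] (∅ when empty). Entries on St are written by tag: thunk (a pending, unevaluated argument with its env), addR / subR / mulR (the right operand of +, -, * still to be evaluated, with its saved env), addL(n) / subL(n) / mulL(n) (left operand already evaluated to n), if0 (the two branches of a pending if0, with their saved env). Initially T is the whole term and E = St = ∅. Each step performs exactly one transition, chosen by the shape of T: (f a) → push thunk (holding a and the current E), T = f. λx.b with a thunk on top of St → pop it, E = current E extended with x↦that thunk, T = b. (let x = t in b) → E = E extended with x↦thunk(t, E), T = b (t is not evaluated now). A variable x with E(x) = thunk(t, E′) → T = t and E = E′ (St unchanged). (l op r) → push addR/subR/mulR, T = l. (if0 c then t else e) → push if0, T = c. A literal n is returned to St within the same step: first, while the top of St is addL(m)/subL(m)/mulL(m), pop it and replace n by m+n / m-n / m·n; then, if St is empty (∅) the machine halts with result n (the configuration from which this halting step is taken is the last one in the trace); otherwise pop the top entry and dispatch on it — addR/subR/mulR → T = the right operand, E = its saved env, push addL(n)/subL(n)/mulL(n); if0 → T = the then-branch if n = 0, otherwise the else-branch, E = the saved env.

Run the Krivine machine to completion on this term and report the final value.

step 0: <T=(((λq. ((λy. 5) q)) 6) * (0 + 1)), E=∅, St=∅>
step 1: <T=((λq. ((λy. 5) q)) 6), E=∅, St=[mulR]>
step 2: <T=(λq. ((λy. 5) q)), E=∅, St=[thunk :: mulR]>
step 3: <T=((λy. 5) q), E={q↦thunk(6, ∅)}, St=[mulR]>
step 4: <T=(λy. 5), E={q↦thunk(6, ∅)}, St=[thunk :: mulR]>
step 5: <T=5, E={y↦thunk(q, {q↦thunk(6, ∅)}), q↦thunk(6, ∅)}, St=[mulR]>
step 6: <T=(0 + 1), E=∅, St=[mulL(5)]>
step 7: <T=0, E=∅, St=[addR :: mulL(5)]>
step 8: <T=1, E=∅, St=[addL(0) :: mulL(5)]>
→ final value 5

Answer: 5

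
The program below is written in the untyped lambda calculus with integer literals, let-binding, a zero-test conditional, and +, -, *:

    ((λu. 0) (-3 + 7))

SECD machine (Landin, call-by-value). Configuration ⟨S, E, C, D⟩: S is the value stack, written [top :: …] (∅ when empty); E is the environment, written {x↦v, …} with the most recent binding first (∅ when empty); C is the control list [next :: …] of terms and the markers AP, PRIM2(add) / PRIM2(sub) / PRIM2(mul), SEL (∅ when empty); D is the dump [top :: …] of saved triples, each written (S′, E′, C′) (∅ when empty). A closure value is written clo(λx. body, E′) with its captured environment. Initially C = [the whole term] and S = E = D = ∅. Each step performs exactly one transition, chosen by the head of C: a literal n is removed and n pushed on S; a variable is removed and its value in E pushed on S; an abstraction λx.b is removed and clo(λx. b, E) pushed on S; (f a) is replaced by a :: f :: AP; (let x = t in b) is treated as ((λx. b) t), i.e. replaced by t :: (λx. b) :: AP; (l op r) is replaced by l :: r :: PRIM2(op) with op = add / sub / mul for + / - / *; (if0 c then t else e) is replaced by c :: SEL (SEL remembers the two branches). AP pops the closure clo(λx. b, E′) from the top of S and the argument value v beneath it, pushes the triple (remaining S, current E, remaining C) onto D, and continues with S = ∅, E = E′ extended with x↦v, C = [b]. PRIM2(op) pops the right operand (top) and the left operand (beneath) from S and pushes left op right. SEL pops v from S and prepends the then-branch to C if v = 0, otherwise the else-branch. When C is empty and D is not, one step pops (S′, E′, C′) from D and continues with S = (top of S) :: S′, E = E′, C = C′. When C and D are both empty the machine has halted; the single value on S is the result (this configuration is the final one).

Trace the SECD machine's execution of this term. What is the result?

Answer: 0

Derivation:
[0] [S=∅ | E=∅ | C=[((λu. 0) (-3 + 7))] | D=∅]
[1] [S=∅ | E=∅ | C=[(-3 + 7) :: (λu. 0) :: AP] | D=∅]
[2] [S=∅ | E=∅ | C=[-3 :: 7 :: PRIM2(add) :: (λu. 0) :: AP] | D=∅]
[3] [S=[-3] | E=∅ | C=[7 :: PRIM2(add) :: (λu. 0) :: AP] | D=∅]
[4] [S=[7 :: -3] | E=∅ | C=[PRIM2(add) :: (λu. 0) :: AP] | D=∅]
[5] [S=[4] | E=∅ | C=[(λu. 0) :: AP] | D=∅]
[6] [S=[clo(λu. 0, ∅) :: 4] | E=∅ | C=[AP] | D=∅]
[7] [S=∅ | E={u↦4} | C=[0] | D=[(∅, ∅, ∅)]]
[8] [S=[0] | E={u↦4} | C=∅ | D=[(∅, ∅, ∅)]]
[9] [S=[0] | E=∅ | C=∅ | D=∅]
→ final value 0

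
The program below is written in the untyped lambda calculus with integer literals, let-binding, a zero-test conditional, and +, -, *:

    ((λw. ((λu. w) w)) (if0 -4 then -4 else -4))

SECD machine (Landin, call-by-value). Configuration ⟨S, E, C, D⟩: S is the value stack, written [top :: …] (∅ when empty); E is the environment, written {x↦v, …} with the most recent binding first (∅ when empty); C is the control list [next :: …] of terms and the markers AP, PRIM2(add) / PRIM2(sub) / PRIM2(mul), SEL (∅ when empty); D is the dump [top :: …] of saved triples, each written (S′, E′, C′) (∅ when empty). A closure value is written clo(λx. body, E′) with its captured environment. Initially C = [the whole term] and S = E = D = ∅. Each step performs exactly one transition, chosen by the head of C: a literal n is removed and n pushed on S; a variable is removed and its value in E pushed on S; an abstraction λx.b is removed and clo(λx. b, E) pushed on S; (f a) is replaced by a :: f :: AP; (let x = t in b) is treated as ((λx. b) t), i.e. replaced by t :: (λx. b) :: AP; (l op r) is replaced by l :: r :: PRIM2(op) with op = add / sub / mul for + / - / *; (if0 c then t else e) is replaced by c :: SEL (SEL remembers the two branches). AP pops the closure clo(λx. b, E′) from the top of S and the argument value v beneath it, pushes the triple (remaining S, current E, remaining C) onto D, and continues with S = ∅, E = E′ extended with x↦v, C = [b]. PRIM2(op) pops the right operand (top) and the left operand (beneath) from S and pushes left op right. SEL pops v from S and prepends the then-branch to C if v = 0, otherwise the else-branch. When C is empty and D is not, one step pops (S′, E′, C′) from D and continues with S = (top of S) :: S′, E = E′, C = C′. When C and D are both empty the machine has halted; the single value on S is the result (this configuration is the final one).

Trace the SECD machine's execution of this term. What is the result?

Answer: -4

Machine steps:
step 0: <S=∅, E=∅, C=[((λw. ((λu. w) w)) (if0 -4 then -4 else -4))], D=∅>
step 1: <S=∅, E=∅, C=[(if0 -4 then -4 else -4) :: (λw. ((λu. w) w)) :: AP], D=∅>
step 2: <S=∅, E=∅, C=[-4 :: SEL :: (λw. ((λu. w) w)) :: AP], D=∅>
step 3: <S=[-4], E=∅, C=[SEL :: (λw. ((λu. w) w)) :: AP], D=∅>
step 4: <S=∅, E=∅, C=[-4 :: (λw. ((λu. w) w)) :: AP], D=∅>
step 5: <S=[-4], E=∅, C=[(λw. ((λu. w) w)) :: AP], D=∅>
step 6: <S=[clo(λw. ((λu. w) w), ∅) :: -4], E=∅, C=[AP], D=∅>
step 7: <S=∅, E={w↦-4}, C=[((λu. w) w)], D=[(∅, ∅, ∅)]>
step 8: <S=∅, E={w↦-4}, C=[w :: (λu. w) :: AP], D=[(∅, ∅, ∅)]>
step 9: <S=[-4], E={w↦-4}, C=[(λu. w) :: AP], D=[(∅, ∅, ∅)]>
step 10: <S=[clo(λu. w, {w↦-4}) :: -4], E={w↦-4}, C=[AP], D=[(∅, ∅, ∅)]>
step 11: <S=∅, E={u↦-4, w↦-4}, C=[w], D=[(∅, {w↦-4}, ∅) :: (∅, ∅, ∅)]>
step 12: <S=[-4], E={u↦-4, w↦-4}, C=∅, D=[(∅, {w↦-4}, ∅) :: (∅, ∅, ∅)]>
step 13: <S=[-4], E={w↦-4}, C=∅, D=[(∅, ∅, ∅)]>
step 14: <S=[-4], E=∅, C=∅, D=∅>
→ final value -4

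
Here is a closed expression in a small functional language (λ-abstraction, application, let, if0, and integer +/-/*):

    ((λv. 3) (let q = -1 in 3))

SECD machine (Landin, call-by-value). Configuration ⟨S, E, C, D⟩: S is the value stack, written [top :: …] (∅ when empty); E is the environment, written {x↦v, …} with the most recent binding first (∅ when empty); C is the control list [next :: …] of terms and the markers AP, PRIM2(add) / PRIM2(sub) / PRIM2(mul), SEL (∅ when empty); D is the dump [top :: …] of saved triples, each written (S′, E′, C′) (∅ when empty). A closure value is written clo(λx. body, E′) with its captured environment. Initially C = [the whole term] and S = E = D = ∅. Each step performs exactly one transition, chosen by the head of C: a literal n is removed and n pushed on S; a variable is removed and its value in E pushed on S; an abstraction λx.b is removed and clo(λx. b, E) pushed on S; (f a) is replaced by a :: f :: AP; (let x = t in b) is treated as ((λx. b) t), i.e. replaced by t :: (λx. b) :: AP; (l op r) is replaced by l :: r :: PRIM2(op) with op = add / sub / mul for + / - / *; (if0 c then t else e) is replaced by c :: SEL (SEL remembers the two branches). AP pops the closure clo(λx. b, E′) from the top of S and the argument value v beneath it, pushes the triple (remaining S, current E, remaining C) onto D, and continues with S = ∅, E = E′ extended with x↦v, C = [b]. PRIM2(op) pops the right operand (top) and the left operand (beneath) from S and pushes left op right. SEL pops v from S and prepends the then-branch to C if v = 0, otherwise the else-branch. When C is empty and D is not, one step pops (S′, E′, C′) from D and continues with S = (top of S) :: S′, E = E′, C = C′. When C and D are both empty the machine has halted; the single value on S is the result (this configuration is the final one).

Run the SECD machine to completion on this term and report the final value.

Answer: 3

Machine steps:
0. [S=∅ | E=∅ | C=[((λv. 3) (let q = -1 in 3))] | D=∅]
1. [S=∅ | E=∅ | C=[(let q = -1 in 3) :: (λv. 3) :: AP] | D=∅]
2. [S=∅ | E=∅ | C=[-1 :: (λq. 3) :: AP :: (λv. 3) :: AP] | D=∅]
3. [S=[-1] | E=∅ | C=[(λq. 3) :: AP :: (λv. 3) :: AP] | D=∅]
4. [S=[clo(λq. 3, ∅) :: -1] | E=∅ | C=[AP :: (λv. 3) :: AP] | D=∅]
5. [S=∅ | E={q↦-1} | C=[3] | D=[(∅, ∅, [(λv. 3) :: AP])]]
6. [S=[3] | E={q↦-1} | C=∅ | D=[(∅, ∅, [(λv. 3) :: AP])]]
7. [S=[3] | E=∅ | C=[(λv. 3) :: AP] | D=∅]
8. [S=[clo(λv. 3, ∅) :: 3] | E=∅ | C=[AP] | D=∅]
9. [S=∅ | E={v↦3} | C=[3] | D=[(∅, ∅, ∅)]]
10. [S=[3] | E={v↦3} | C=∅ | D=[(∅, ∅, ∅)]]
11. [S=[3] | E=∅ | C=∅ | D=∅]
→ final value 3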